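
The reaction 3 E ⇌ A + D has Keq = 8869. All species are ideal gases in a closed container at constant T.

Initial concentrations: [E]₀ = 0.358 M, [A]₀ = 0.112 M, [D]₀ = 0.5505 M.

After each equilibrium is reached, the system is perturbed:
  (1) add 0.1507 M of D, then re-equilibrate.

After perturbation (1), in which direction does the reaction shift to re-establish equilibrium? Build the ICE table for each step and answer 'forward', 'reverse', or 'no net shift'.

Q₀ = 1.344 vs Keq = 8869 ⇒ Q<K, forward
Step 1:
                  E         A         D
  init        0.358     0.112    0.5505
  Δ         -0.3325    0.1108    0.1108
  eq        0.02552    0.2228    0.6613
  solve Keq expr → x = 0.1108; check Q = 8869
Then add 0.1507 M of D.
Step 2:
                  E         A         D
  init      0.02552    0.2228     0.812
  Δ        0.001776 -5.9213e-04 -5.9213e-04
  eq        0.02729    0.2222    0.8114
  solve Keq expr → x = -5.9213e-04; check Q = 8869

Direction: reverse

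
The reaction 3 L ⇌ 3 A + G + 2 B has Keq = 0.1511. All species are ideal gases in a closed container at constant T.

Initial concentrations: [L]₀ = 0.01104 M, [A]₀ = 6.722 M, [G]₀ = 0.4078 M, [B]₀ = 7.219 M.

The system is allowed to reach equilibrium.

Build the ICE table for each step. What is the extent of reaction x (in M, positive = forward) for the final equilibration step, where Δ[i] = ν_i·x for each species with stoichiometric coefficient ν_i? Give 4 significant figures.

x = -0.4078 M

Q₀ = 4.7972e+09 vs Keq = 0.1511 ⇒ Q>K, reverse
Step 1:
                    L           A           G           B
  Initial     0.01104       6.722      0.4078       7.219
  Change        1.223      -1.223     -0.4078     -0.8155
  Equil         1.234       5.499  4.1680e-05       6.403
  solve Keq expr → x = -0.4078; check Q = 0.1511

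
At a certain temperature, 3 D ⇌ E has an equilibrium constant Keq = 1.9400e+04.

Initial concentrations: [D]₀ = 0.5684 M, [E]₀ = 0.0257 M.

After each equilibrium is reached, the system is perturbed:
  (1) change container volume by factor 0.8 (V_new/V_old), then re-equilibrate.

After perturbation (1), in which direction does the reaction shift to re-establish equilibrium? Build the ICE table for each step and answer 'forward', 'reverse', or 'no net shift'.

Q₀ = 0.1399 vs Keq = 1.9400e+04 ⇒ Q<K, forward
Step 1:
                  D         E
  Initial    0.5684    0.0257
  Change    -0.5464    0.1821
  Equil     0.02204    0.2078
  solve Keq expr → x = 0.1821; check Q = 1.9400e+04
Then change container volume by factor 0.8 (V_new/V_old).
Step 2:
                  D         E
  Initial   0.02756    0.2598
  Change  -0.003771  0.001257
  Equil     0.02378     0.261
  solve Keq expr → x = 0.001257; check Q = 1.9400e+04

Direction: forward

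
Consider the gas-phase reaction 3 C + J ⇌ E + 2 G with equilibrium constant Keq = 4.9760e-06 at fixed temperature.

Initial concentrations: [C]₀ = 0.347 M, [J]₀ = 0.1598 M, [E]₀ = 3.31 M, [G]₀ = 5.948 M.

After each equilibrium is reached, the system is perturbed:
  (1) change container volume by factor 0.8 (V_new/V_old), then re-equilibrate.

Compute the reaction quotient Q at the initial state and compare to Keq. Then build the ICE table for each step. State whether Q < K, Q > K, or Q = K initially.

Q₀ = 1.7539e+04; Q > K (proceeds reverse)

Q₀ = 1.7539e+04 vs Keq = 4.9760e-06 ⇒ Q>K, reverse
Step 1:
                  C         J         E         G
  Initial     0.347    0.1598      3.31     5.948
  Change      8.677     2.892    -2.892    -5.785
  Equil       9.024     3.052    0.4177    0.1634
  solve Keq expr → x = -2.892; check Q = 4.9760e-06
Then change container volume by factor 0.8 (V_new/V_old).
Step 2:
                  C         J         E         G
  Initial     11.28     3.815    0.5222    0.2043
  Change   -0.03098  -0.01033   0.01033   0.02065
  Equil       11.25     3.805    0.5325     0.225
  solve Keq expr → x = 0.01033; check Q = 4.9760e-06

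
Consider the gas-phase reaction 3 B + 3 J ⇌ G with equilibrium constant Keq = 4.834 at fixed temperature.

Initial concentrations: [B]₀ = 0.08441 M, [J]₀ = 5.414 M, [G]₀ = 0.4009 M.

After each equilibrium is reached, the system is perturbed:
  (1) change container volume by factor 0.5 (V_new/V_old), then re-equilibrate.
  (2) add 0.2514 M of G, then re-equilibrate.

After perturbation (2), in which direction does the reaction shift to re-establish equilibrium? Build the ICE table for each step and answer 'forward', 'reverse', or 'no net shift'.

Q₀ = 4.2 vs Keq = 4.834 ⇒ Q<K, forward
Step 1:
                   B          J          G
  Initial    0.08441      5.414     0.4009
  Change   -0.003723  -0.003723   0.001241
  Equil      0.08069       5.41     0.4021
  solve Keq expr → x = 0.001241; check Q = 4.834
Then change container volume by factor 0.5 (V_new/V_old).
Step 2:
                   B          J          G
  Initial     0.1614      10.82     0.8043
  Change     -0.1093    -0.1093    0.03642
  Equil      0.05211      10.71     0.8407
  solve Keq expr → x = 0.03642; check Q = 4.834
Then add 0.2514 M of G.
Step 3:
                   B          J          G
  Initial    0.05211      10.71      1.092
  Change    0.004696   0.004696  -0.001565
  Equil      0.05681      10.72      1.091
  solve Keq expr → x = -0.001565; check Q = 4.834

Direction: reverse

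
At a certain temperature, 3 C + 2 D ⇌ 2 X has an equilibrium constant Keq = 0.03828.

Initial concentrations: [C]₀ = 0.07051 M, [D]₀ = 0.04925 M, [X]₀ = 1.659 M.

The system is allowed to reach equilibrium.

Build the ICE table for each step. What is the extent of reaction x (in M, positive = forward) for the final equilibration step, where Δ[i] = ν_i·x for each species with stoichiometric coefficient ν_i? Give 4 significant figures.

Q₀ = 3.2369e+06 vs Keq = 0.03828 ⇒ Q>K, reverse
Step 1:
                    C           D           X
  init        0.07051     0.04925       1.659
  Δ             1.686       1.124      -1.124
  eq            1.757       1.174      0.5347
  solve Keq expr → x = -0.5621; check Q = 0.03828

x = -0.5621 M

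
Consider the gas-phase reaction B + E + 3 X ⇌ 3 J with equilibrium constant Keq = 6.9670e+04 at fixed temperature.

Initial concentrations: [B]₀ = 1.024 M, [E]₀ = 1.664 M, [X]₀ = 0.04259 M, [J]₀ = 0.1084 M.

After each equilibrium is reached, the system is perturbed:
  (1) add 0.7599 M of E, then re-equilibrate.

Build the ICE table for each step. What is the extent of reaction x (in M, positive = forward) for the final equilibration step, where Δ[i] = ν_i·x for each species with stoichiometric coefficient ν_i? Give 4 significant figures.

Q₀ = 9.676 vs Keq = 6.9670e+04 ⇒ Q<K, forward
Step 1:
                    B           E           X           J
  Initial       1.024       1.664     0.04259      0.1084
  Change     -0.01319    -0.01319    -0.03956     0.03956
  Equil         1.011       1.651    0.003032       0.148
  solve Keq expr → x = 0.01319; check Q = 6.9670e+04
Then add 0.7599 M of E.
Step 2:
                    B           E           X           J
  Initial       1.011       2.411    0.003032       0.148
  Change  -1.1765e-04 -1.1765e-04 -3.5295e-04  3.5295e-04
  Equil         1.011       2.411    0.002679      0.1483
  solve Keq expr → x = 1.1765e-04; check Q = 6.9670e+04

x = 1.1765e-04 M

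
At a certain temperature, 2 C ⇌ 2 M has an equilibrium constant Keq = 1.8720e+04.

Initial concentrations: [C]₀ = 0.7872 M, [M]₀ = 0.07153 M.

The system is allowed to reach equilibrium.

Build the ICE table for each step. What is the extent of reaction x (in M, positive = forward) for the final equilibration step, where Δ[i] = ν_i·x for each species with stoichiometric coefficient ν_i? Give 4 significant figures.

Q₀ = 0.008257 vs Keq = 1.8720e+04 ⇒ Q<K, forward
Step 1:
                  C         M
  I          0.7872   0.07153
  C          -0.781     0.781
  E        0.006231    0.8525
  solve Keq expr → x = 0.3905; check Q = 1.8720e+04

x = 0.3905 M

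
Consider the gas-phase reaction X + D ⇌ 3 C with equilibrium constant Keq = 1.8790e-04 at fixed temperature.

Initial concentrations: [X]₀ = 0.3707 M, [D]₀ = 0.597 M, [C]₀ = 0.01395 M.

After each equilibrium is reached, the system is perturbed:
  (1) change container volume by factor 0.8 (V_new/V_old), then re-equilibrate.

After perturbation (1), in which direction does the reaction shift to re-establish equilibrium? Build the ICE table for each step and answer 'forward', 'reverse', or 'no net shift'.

Q₀ = 1.2267e-05 vs Keq = 1.8790e-04 ⇒ Q<K, forward
Step 1:
                  X         D         C
  I          0.3707     0.597   0.01395
  C       -0.006784 -0.006784   0.02035
  E          0.3639    0.5902    0.0343
  solve Keq expr → x = 0.006784; check Q = 1.8790e-04
Then change container volume by factor 0.8 (V_new/V_old).
Step 2:
                  X         D         C
  I          0.4549    0.7378   0.04288
  C        0.001009  0.001009 -0.003026
  E          0.4559    0.7388   0.03985
  solve Keq expr → x = -0.001009; check Q = 1.8790e-04

Direction: reverse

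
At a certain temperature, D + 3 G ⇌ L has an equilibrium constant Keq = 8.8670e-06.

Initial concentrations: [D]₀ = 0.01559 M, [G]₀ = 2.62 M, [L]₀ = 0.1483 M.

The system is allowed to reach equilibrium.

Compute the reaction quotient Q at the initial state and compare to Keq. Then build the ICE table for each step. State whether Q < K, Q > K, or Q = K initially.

Q₀ = 0.5289 vs Keq = 8.8670e-06 ⇒ Q>K, reverse
Step 1:
                   D          G          L
  Initial    0.01559       2.62     0.1483
  Change      0.1483     0.4448    -0.1483
  Equil       0.1638      3.065 4.1823e-05
  solve Keq expr → x = -0.1483; check Q = 8.8670e-06

Q₀ = 0.5289; Q > K (proceeds reverse)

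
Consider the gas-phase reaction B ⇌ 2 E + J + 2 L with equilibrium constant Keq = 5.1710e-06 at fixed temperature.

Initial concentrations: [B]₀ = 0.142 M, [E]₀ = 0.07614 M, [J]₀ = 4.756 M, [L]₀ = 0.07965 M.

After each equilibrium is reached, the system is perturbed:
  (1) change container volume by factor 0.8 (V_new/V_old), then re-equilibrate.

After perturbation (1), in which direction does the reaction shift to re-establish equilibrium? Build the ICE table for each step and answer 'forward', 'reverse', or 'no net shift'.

Direction: reverse

Q₀ = 0.001232 vs Keq = 5.1710e-06 ⇒ Q>K, reverse
Step 1:
                    B           E           J           L
  I             0.142     0.07614       4.756     0.07965
  C           0.02852    -0.05704    -0.02852    -0.05704
  E            0.1705      0.0191       4.727     0.02261
  solve Keq expr → x = -0.02852; check Q = 5.1710e-06
Then change container volume by factor 0.8 (V_new/V_old).
Step 2:
                    B           E           J           L
  I            0.2131     0.02388       5.909     0.02826
  C          0.002554   -0.005109   -0.002554   -0.005109
  E            0.2157     0.01877       5.907     0.02315
  solve Keq expr → x = -0.002554; check Q = 5.1710e-06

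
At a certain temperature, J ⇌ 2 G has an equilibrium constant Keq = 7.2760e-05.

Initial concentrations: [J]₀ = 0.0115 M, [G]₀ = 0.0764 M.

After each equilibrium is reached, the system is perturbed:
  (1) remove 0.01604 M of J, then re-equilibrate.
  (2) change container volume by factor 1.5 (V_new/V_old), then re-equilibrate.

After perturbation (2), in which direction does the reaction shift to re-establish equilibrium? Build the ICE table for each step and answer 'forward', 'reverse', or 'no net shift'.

Direction: forward

Q₀ = 0.5076 vs Keq = 7.2760e-05 ⇒ Q>K, reverse
Step 1:
                    J           G
  init         0.0115      0.0764
  Δ           0.03726    -0.07452
  eq          0.04876    0.001884
  solve Keq expr → x = -0.03726; check Q = 7.2760e-05
Then remove 0.01604 M of J.
Step 2:
                    J           G
  init        0.03272    0.001884
  Δ        1.6832e-04 -3.3664e-04
  eq          0.03289    0.001547
  solve Keq expr → x = -1.6832e-04; check Q = 7.2760e-05
Then change container volume by factor 1.5 (V_new/V_old).
Step 3:
                    J           G
  init        0.02192    0.001031
  Δ       -1.1424e-04  2.2847e-04
  eq          0.02181     0.00126
  solve Keq expr → x = 1.1424e-04; check Q = 7.2760e-05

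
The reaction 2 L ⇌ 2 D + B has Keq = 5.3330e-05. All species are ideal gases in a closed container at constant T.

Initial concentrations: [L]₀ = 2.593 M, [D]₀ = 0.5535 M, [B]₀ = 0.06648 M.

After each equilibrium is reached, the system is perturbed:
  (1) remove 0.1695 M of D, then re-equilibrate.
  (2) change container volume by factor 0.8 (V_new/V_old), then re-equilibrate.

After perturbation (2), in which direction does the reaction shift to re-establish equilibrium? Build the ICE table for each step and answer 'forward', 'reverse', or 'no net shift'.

Direction: reverse

Q₀ = 0.003029 vs Keq = 5.3330e-05 ⇒ Q>K, reverse
Step 1:
                    L           D           B
  I             2.593      0.5535     0.06648
  C            0.1286     -0.1286    -0.06429
  E             2.722      0.4249    0.002188
  solve Keq expr → x = -0.06429; check Q = 5.3330e-05
Then remove 0.1695 M of D.
Step 2:
                    L           D           B
  I             2.722      0.2554    0.002188
  C         -0.007035    0.007035    0.003517
  E             2.715      0.2625    0.005705
  solve Keq expr → x = 0.003517; check Q = 5.3330e-05
Then change container volume by factor 0.8 (V_new/V_old).
Step 3:
                    L           D           B
  I             3.393      0.3281    0.007132
  C          0.002648   -0.002648   -0.001324
  E             3.396      0.3254    0.005808
  solve Keq expr → x = -0.001324; check Q = 5.3330e-05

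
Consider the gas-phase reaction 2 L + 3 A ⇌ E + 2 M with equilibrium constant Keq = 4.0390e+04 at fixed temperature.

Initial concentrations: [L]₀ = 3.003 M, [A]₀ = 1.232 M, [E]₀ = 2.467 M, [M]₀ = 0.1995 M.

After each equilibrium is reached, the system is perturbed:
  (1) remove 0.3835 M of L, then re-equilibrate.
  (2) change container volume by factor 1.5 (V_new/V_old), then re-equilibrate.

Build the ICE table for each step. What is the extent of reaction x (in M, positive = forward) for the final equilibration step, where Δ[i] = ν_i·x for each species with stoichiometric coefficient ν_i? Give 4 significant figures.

x = -0.001872 M

Q₀ = 0.005823 vs Keq = 4.0390e+04 ⇒ Q<K, forward
Step 1:
                  L         A         E         M
  I           3.003     1.232     2.467    0.1995
  C          -0.805    -1.207    0.4025     0.805
  E           2.198   0.02457     2.869     1.004
  solve Keq expr → x = 0.4025; check Q = 4.0390e+04
Then remove 0.3835 M of L.
Step 2:
                  L         A         E         M
  I           1.815   0.02457     2.869     1.004
  C        0.002189  0.003284 -0.001095 -0.002189
  E           1.817   0.02786     2.868     1.002
  solve Keq expr → x = -0.001095; check Q = 4.0390e+04
Then change container volume by factor 1.5 (V_new/V_old).
Step 3:
                  L         A         E         M
  I           1.211   0.01857     1.912    0.6682
  C        0.003743  0.005615 -0.001872 -0.003743
  E           1.215   0.02419      1.91    0.6644
  solve Keq expr → x = -0.001872; check Q = 4.0390e+04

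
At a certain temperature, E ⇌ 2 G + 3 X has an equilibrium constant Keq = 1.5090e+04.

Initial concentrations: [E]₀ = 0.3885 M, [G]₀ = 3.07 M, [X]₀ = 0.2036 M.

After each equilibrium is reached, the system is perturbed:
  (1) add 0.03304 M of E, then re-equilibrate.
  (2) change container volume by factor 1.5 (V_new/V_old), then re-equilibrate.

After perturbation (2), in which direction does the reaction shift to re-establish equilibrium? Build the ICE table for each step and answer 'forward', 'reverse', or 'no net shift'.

Q₀ = 0.2047 vs Keq = 1.5090e+04 ⇒ Q<K, forward
Step 1:
                  E         G         X
  init       0.3885      3.07    0.2036
  Δ          -0.386    0.7721     1.158
  eq        0.00247     3.842     1.362
  solve Keq expr → x = 0.386; check Q = 1.5090e+04
Then add 0.03304 M of E.
Step 2:
                  E         G         X
  init      0.03551     3.842     1.362
  Δ        -0.03237   0.06474   0.09711
  eq        0.00314     3.907     1.459
  solve Keq expr → x = 0.03237; check Q = 1.5090e+04
Then change container volume by factor 1.5 (V_new/V_old).
Step 3:
                  E         G         X
  init     0.002093     2.605    0.9725
  Δ       -0.001672  0.003345  0.005017
  eq      4.2102e-04     2.608    0.9776
  solve Keq expr → x = 0.001672; check Q = 1.5090e+04

Direction: forward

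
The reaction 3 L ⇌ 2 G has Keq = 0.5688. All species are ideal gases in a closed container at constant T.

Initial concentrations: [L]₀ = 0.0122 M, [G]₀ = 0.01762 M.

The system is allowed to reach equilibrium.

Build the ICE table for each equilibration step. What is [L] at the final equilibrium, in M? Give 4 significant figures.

Q₀ = 171 vs Keq = 0.5688 ⇒ Q>K, reverse
Step 1:
                  L         G
  init       0.0122   0.01762
  Δ         0.01992  -0.01328
  eq        0.03212  0.004341
  solve Keq expr → x = -0.006639; check Q = 0.5688

[L]_eq = 0.03212 M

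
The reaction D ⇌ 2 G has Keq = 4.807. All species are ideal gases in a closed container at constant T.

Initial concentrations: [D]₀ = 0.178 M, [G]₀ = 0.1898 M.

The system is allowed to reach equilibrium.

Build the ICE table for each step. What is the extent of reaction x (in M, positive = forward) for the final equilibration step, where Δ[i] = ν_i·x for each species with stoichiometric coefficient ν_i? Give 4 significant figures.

x = 0.1343 M

Q₀ = 0.2024 vs Keq = 4.807 ⇒ Q<K, forward
Step 1:
                    D           G
  I             0.178      0.1898
  C           -0.1343      0.2686
  E           0.04371      0.4584
  solve Keq expr → x = 0.1343; check Q = 4.807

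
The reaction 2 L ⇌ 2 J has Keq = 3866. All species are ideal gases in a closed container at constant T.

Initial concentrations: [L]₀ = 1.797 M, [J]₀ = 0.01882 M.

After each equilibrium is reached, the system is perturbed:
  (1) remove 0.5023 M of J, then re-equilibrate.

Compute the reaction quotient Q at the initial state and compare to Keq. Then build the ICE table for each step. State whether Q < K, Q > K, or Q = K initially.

Q₀ = 1.0968e-04 vs Keq = 3866 ⇒ Q<K, forward
Step 1:
                    L           J
  I             1.797     0.01882
  C            -1.768       1.768
  E           0.02874       1.787
  solve Keq expr → x = 0.8841; check Q = 3866
Then remove 0.5023 M of J.
Step 2:
                    L           J
  I           0.02874       1.285
  C         -0.007951    0.007951
  E           0.02079       1.293
  solve Keq expr → x = 0.003975; check Q = 3866

Q₀ = 1.0968e-04; Q < K (proceeds forward)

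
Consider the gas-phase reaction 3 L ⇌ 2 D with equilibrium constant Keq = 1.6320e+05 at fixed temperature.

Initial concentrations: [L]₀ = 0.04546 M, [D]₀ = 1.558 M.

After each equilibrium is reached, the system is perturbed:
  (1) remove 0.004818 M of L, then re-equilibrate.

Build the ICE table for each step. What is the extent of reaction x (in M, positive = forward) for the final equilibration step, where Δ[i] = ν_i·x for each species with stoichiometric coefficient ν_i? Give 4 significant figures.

x = -0.001595 M

Q₀ = 2.5837e+04 vs Keq = 1.6320e+05 ⇒ Q<K, forward
Step 1:
                   L          D
  I          0.04546      1.558
  C         -0.02072    0.01381
  E          0.02474      1.572
  solve Keq expr → x = 0.006907; check Q = 1.6320e+05
Then remove 0.004818 M of L.
Step 2:
                   L          D
  I          0.01992      1.572
  C         0.004785   -0.00319
  E           0.0247      1.569
  solve Keq expr → x = -0.001595; check Q = 1.6320e+05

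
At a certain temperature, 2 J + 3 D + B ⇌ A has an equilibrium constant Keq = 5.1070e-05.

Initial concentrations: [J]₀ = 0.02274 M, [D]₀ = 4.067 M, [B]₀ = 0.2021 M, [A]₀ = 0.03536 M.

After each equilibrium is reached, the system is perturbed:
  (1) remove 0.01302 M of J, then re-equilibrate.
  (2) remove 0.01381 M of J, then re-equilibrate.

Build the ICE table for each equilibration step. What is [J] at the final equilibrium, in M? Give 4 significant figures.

Q₀ = 5.03 vs Keq = 5.1070e-05 ⇒ Q>K, reverse
Step 1:
                   J          D          B          A
  Initial    0.02274      4.067     0.2021    0.03536
  Change      0.0707     0.1061    0.03535   -0.03535
  Equil      0.09344      4.173     0.2375 7.6951e-06
  solve Keq expr → x = -0.03535; check Q = 5.1070e-05
Then remove 0.01302 M of J.
Step 2:
                   J          D          B          A
  Initial    0.08042      4.173     0.2375 7.6951e-06
  Change  3.9887e-06 5.9830e-06 1.9943e-06 -1.9943e-06
  Equil      0.08043      4.173     0.2375 5.7007e-06
  solve Keq expr → x = -1.9943e-06; check Q = 5.1070e-05
Then remove 0.01381 M of J.
Step 3:
                   J          D          B          A
  Initial    0.06662      4.173     0.2375 5.7007e-06
  Change  3.5783e-06 5.3675e-06 1.7892e-06 -1.7892e-06
  Equil      0.06662      4.173     0.2375 3.9116e-06
  solve Keq expr → x = -1.7892e-06; check Q = 5.1070e-05

[J]_eq = 0.06662 M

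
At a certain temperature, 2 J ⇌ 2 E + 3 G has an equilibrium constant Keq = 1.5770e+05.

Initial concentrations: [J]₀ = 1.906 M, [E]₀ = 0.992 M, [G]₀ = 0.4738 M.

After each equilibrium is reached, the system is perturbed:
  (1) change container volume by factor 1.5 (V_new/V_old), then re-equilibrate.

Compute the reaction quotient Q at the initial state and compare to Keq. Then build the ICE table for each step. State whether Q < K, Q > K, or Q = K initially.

Q₀ = 0.02881; Q < K (proceeds forward)

Q₀ = 0.02881 vs Keq = 1.5770e+05 ⇒ Q<K, forward
Step 1:
                   J          E          G
  init         1.906      0.992     0.4738
  Δ           -1.863      1.863      2.795
  eq          0.0425      2.855      3.269
  solve Keq expr → x = 0.9317; check Q = 1.5770e+05
Then change container volume by factor 1.5 (V_new/V_old).
Step 2:
                   J          E          G
  init       0.02833      1.904      2.179
  Δ         -0.01261    0.01261    0.01891
  eq         0.01573      1.916      2.198
  solve Keq expr → x = 0.006303; check Q = 1.5770e+05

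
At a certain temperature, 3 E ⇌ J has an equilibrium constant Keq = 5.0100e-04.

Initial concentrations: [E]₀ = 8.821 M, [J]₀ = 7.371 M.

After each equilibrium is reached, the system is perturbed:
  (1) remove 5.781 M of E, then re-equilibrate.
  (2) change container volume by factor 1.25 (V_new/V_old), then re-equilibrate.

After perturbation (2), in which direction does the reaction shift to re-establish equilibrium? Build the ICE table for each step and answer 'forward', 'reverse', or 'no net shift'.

Q₀ = 0.01074 vs Keq = 5.0100e-04 ⇒ Q>K, reverse
Step 1:
                  E         J
  I           8.821     7.371
  C           10.79    -3.595
  E           19.61     3.776
  solve Keq expr → x = -3.595; check Q = 5.0100e-04
Then remove 5.781 M of E.
Step 2:
                  E         J
  I           13.83     3.776
  C           3.505    -1.168
  E           17.33     2.608
  solve Keq expr → x = -1.168; check Q = 5.0100e-04
Then change container volume by factor 1.25 (V_new/V_old).
Step 3:
                  E         J
  I           13.86     2.086
  C           1.161   -0.3869
  E           15.02     1.699
  solve Keq expr → x = -0.3869; check Q = 5.0100e-04

Direction: reverse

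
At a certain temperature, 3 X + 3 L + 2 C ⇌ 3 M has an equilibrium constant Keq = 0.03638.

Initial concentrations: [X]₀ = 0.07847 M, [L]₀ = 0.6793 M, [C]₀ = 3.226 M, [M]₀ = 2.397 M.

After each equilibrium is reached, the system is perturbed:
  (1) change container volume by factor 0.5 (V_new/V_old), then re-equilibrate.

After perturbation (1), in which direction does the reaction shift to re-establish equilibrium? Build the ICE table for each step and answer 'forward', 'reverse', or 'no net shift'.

Q₀ = 8737 vs Keq = 0.03638 ⇒ Q>K, reverse
Step 1:
                    X           L           C           M
  I           0.07847      0.6793       3.226       2.397
  C            0.9741      0.9741      0.6494     -0.9741
  E             1.053       1.653       3.875       1.423
  solve Keq expr → x = -0.3247; check Q = 0.03638
Then change container volume by factor 0.5 (V_new/V_old).
Step 2:
                    X           L           C           M
  I             2.105       3.307       7.751       2.846
  C           -0.8688     -0.8688     -0.5792      0.8688
  E             1.236       2.438       7.172       3.715
  solve Keq expr → x = 0.2896; check Q = 0.03638

Direction: forward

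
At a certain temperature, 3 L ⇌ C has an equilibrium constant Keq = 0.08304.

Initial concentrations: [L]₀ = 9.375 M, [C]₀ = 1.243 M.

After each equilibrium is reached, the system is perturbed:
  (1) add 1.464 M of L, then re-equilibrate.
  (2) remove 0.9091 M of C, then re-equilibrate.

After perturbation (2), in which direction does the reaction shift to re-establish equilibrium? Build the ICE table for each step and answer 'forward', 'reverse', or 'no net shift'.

Direction: forward

Q₀ = 0.001509 vs Keq = 0.08304 ⇒ Q<K, forward
Step 1:
                  L         C
  init        9.375     1.243
  Δ          -5.984     1.995
  eq          3.391     3.238
  solve Keq expr → x = 1.995; check Q = 0.08304
Then add 1.464 M of L.
Step 2:
                  L         C
  init        4.855     3.238
  Δ          -1.317    0.4391
  eq          3.538     3.677
  solve Keq expr → x = 0.4391; check Q = 0.08304
Then remove 0.9091 M of C.
Step 3:
                  L         C
  init        3.538     2.768
  Δ         -0.2834   0.09446
  eq          3.254     2.862
  solve Keq expr → x = 0.09446; check Q = 0.08304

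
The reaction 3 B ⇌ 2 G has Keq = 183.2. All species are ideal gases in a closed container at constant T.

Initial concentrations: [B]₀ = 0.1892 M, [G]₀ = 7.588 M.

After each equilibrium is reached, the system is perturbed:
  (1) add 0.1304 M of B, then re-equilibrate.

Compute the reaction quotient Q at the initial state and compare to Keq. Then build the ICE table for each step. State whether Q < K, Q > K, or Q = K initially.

Q₀ = 8501; Q > K (proceeds reverse)

Q₀ = 8501 vs Keq = 183.2 ⇒ Q>K, reverse
Step 1:
                  B         G
  Initial    0.1892     7.588
  Change     0.4718   -0.3145
  Equil       0.661     7.273
  solve Keq expr → x = -0.1573; check Q = 183.2
Then add 0.1304 M of B.
Step 2:
                  B         G
  Initial    0.7914     7.273
  Change    -0.1253   0.08356
  Equil       0.666     7.357
  solve Keq expr → x = 0.04178; check Q = 183.2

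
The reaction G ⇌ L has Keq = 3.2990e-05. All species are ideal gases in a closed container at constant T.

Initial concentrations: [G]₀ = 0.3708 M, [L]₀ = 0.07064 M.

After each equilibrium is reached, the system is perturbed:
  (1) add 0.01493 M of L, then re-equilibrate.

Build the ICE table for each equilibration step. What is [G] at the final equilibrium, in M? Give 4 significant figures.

Q₀ = 0.1905 vs Keq = 3.2990e-05 ⇒ Q>K, reverse
Step 1:
                  G         L
  init       0.3708   0.07064
  Δ         0.07063  -0.07063
  eq         0.4414 1.4563e-05
  solve Keq expr → x = -0.07063; check Q = 3.2990e-05
Then add 0.01493 M of L.
Step 2:
                  G         L
  init       0.4414   0.01494
  Δ         0.01493  -0.01493
  eq         0.4564 1.5055e-05
  solve Keq expr → x = -0.01493; check Q = 3.2990e-05

[G]_eq = 0.4564 M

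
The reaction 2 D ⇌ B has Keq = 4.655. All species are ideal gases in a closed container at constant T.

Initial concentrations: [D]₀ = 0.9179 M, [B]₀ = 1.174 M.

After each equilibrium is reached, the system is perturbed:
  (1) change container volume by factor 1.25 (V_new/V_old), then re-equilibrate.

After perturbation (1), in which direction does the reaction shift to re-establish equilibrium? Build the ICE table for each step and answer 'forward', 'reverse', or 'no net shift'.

Direction: reverse

Q₀ = 1.393 vs Keq = 4.655 ⇒ Q<K, forward
Step 1:
                   D          B
  Initial     0.9179      1.174
  Change     -0.3769     0.1884
  Equil        0.541      1.362
  solve Keq expr → x = 0.1884; check Q = 4.655
Then change container volume by factor 1.25 (V_new/V_old).
Step 2:
                   D          B
  Initial     0.4328       1.09
  Change     0.04596   -0.02298
  Equil       0.4788      1.067
  solve Keq expr → x = -0.02298; check Q = 4.655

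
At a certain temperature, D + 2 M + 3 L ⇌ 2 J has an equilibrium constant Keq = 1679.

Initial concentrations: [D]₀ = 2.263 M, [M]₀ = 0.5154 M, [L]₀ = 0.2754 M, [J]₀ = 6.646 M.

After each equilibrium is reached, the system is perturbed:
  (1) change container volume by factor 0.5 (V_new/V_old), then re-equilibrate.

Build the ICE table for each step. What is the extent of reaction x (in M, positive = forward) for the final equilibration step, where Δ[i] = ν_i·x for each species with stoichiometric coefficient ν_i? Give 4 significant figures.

x = 0.1169 M

Q₀ = 3518 vs Keq = 1679 ⇒ Q>K, reverse
Step 1:
                    D           M           L           J
  I             2.263      0.5154      0.2754       6.646
  C           0.01937     0.03875     0.05812    -0.03875
  E             2.282      0.5541      0.3335       6.607
  solve Keq expr → x = -0.01937; check Q = 1679
Then change container volume by factor 0.5 (V_new/V_old).
Step 2:
                    D           M           L           J
  I             4.565       1.108       0.667       13.21
  C           -0.1169     -0.2338     -0.3507      0.2338
  E             4.448      0.8745      0.3164       13.45
  solve Keq expr → x = 0.1169; check Q = 1679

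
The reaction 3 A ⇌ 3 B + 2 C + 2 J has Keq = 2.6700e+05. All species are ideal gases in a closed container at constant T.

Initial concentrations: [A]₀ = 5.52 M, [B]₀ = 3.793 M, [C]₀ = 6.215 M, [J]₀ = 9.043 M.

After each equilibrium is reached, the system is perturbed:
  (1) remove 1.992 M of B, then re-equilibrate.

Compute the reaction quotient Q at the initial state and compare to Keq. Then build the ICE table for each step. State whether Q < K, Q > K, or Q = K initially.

Q₀ = 1025 vs Keq = 2.6700e+05 ⇒ Q<K, forward
Step 1:
                    A           B           C           J
  init           5.52       3.793       6.215       9.043
  Δ            -3.256       3.256       2.171       2.171
  eq            2.264       7.049       8.386       11.21
  solve Keq expr → x = 1.085; check Q = 2.6700e+05
Then remove 1.992 M of B.
Step 2:
                    A           B           C           J
  init          2.264       5.057       8.386       11.21
  Δ           -0.4307      0.4307      0.2872      0.2872
  eq            1.833       5.488       8.673        11.5
  solve Keq expr → x = 0.1436; check Q = 2.6700e+05

Q₀ = 1025; Q < K (proceeds forward)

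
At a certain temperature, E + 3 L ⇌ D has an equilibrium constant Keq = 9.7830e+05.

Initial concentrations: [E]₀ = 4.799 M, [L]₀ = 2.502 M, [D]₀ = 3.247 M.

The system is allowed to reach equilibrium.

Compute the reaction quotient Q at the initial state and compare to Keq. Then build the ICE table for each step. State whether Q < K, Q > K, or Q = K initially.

Q₀ = 0.0432; Q < K (proceeds forward)

Q₀ = 0.0432 vs Keq = 9.7830e+05 ⇒ Q<K, forward
Step 1:
                    E           L           D
  I             4.799       2.502       3.247
  C           -0.8306      -2.492      0.8306
  E             3.968     0.01016       4.078
  solve Keq expr → x = 0.8306; check Q = 9.7830e+05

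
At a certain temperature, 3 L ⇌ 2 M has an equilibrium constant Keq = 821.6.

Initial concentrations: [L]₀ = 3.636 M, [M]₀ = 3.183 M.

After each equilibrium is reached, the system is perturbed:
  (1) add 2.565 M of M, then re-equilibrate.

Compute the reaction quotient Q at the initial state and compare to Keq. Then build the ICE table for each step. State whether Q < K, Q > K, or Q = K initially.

Q₀ = 0.2108 vs Keq = 821.6 ⇒ Q<K, forward
Step 1:
                    L           M
  Initial       3.636       3.183
  Change       -3.308       2.205
  Equil        0.3282       5.388
  solve Keq expr → x = 1.103; check Q = 821.6
Then add 2.565 M of M.
Step 2:
                    L           M
  Initial      0.3282       7.953
  Change        0.095    -0.06333
  Equil        0.4231        7.89
  solve Keq expr → x = -0.03167; check Q = 821.6

Q₀ = 0.2108; Q < K (proceeds forward)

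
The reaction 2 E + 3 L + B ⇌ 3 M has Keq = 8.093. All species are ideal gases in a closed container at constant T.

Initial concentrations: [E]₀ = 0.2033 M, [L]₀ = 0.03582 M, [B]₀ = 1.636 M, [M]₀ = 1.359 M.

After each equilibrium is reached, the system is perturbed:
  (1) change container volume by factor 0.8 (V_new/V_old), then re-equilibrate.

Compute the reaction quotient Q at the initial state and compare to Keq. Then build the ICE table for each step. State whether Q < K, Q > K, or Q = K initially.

Q₀ = 8.0765e+05 vs Keq = 8.093 ⇒ Q>K, reverse
Step 1:
                    E           L           B           M
  Initial      0.2033     0.03582       1.636       1.359
  Change       0.3322      0.4983      0.1661     -0.4983
  Equil        0.5355      0.5342       1.802      0.8607
  solve Keq expr → x = -0.1661; check Q = 8.093
Then change container volume by factor 0.8 (V_new/V_old).
Step 2:
                    E           L           B           M
  Initial      0.6694      0.6677       2.253       1.076
  Change     -0.04621    -0.06931     -0.0231     0.06931
  Equil        0.6232      0.5984        2.23       1.145
  solve Keq expr → x = 0.0231; check Q = 8.093

Q₀ = 8.0765e+05; Q > K (proceeds reverse)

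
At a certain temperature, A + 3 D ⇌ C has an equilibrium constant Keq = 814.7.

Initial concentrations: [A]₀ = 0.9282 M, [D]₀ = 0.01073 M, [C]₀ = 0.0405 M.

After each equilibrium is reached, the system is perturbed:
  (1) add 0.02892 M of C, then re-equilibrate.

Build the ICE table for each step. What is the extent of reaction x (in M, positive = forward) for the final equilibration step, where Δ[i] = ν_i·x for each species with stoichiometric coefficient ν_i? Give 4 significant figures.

x = -0.00254 M

Q₀ = 3.5319e+04 vs Keq = 814.7 ⇒ Q>K, reverse
Step 1:
                  A         D         C
  I          0.9282   0.01073    0.0405
  C        0.008059   0.02418 -0.008059
  E          0.9363   0.03491   0.03244
  solve Keq expr → x = -0.008059; check Q = 814.7
Then add 0.02892 M of C.
Step 2:
                  A         D         C
  I          0.9363   0.03491   0.06136
  C         0.00254   0.00762  -0.00254
  E          0.9388   0.04253   0.05882
  solve Keq expr → x = -0.00254; check Q = 814.7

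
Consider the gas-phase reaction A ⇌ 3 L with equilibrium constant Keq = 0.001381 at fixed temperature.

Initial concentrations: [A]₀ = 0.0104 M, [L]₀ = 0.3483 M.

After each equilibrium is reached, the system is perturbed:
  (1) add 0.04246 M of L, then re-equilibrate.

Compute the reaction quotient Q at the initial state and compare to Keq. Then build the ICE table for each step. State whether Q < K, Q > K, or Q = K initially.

Q₀ = 4.063; Q > K (proceeds reverse)

Q₀ = 4.063 vs Keq = 0.001381 ⇒ Q>K, reverse
Step 1:
                  A         L
  init       0.0104    0.3483
  Δ         0.09838   -0.2951
  eq         0.1088   0.05316
  solve Keq expr → x = -0.09838; check Q = 0.001381
Then add 0.04246 M of L.
Step 2:
                  A         L
  init       0.1088   0.09562
  Δ         0.01345  -0.04035
  eq         0.1222   0.05527
  solve Keq expr → x = -0.01345; check Q = 0.001381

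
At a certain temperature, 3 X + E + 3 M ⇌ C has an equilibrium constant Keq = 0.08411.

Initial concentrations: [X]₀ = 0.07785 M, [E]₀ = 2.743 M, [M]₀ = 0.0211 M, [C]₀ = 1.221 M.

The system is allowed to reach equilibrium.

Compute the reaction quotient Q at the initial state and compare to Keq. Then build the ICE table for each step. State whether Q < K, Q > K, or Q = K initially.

Q₀ = 1.0043e+08 vs Keq = 0.08411 ⇒ Q>K, reverse
Step 1:
                    X           E           M           C
  I           0.07785       2.743      0.0211       1.221
  C             1.163      0.3875       1.163     -0.3875
  E              1.24       3.131       1.184      0.8335
  solve Keq expr → x = -0.3875; check Q = 0.08411

Q₀ = 1.0043e+08; Q > K (proceeds reverse)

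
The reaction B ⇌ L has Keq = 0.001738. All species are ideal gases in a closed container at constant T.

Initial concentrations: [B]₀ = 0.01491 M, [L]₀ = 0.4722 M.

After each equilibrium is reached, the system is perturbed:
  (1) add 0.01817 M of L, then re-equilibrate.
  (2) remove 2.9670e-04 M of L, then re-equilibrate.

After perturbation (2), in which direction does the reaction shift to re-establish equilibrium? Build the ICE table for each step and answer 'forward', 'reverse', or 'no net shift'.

Q₀ = 31.67 vs Keq = 0.001738 ⇒ Q>K, reverse
Step 1:
                  B         L
  I         0.01491    0.4722
  C          0.4714   -0.4714
  E          0.4863 8.4513e-04
  solve Keq expr → x = -0.4714; check Q = 0.001738
Then add 0.01817 M of L.
Step 2:
                  B         L
  I          0.4863   0.01902
  C         0.01814  -0.01814
  E          0.5044 8.7665e-04
  solve Keq expr → x = -0.01814; check Q = 0.001738
Then remove 2.9670e-04 M of L.
Step 3:
                  B         L
  I          0.5044 5.7995e-04
  C       -2.9619e-04 2.9619e-04
  E          0.5041 8.7614e-04
  solve Keq expr → x = 2.9619e-04; check Q = 0.001738

Direction: forward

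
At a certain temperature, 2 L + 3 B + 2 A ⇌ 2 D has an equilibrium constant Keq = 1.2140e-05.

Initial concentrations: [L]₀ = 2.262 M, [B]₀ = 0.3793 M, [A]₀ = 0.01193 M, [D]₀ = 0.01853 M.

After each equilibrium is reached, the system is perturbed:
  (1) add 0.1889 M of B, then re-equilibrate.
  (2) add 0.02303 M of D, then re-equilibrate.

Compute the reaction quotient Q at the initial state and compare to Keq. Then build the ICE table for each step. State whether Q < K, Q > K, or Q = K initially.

Q₀ = 8.64; Q > K (proceeds reverse)

Q₀ = 8.64 vs Keq = 1.2140e-05 ⇒ Q>K, reverse
Step 1:
                   L          B          A          D
  init         2.262     0.3793    0.01193    0.01853
  Δ          0.01847     0.0277    0.01847   -0.01847
  eq            2.28      0.407     0.0304 6.2714e-05
  solve Keq expr → x = -0.009234; check Q = 1.2140e-05
Then add 0.1889 M of B.
Step 2:
                   L          B          A          D
  init          2.28     0.5959     0.0304 6.2714e-05
  Δ       -4.8192e-05 -7.2288e-05 -4.8192e-05 4.8192e-05
  eq            2.28     0.5958    0.03035 1.1091e-04
  solve Keq expr → x = 2.4096e-05; check Q = 1.2140e-05
Then add 0.02303 M of D.
Step 3:
                   L          B          A          D
  init          2.28     0.5958    0.03035    0.02314
  Δ          0.02293    0.03439    0.02293   -0.02293
  eq           2.303     0.6302    0.05328 2.1391e-04
  solve Keq expr → x = -0.01146; check Q = 1.2140e-05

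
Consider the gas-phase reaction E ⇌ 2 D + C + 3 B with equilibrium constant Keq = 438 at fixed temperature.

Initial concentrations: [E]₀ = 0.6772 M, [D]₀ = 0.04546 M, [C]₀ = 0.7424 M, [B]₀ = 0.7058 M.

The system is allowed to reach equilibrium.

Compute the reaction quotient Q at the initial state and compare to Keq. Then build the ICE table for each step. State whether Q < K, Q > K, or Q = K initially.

Q₀ = 7.9657e-04; Q < K (proceeds forward)

Q₀ = 7.9657e-04 vs Keq = 438 ⇒ Q<K, forward
Step 1:
                    E           D           C           B
  Initial      0.6772     0.04546      0.7424      0.7058
  Change      -0.6015       1.203      0.6015       1.805
  Equil       0.07567       1.249       1.344        2.51
  solve Keq expr → x = 0.6015; check Q = 438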